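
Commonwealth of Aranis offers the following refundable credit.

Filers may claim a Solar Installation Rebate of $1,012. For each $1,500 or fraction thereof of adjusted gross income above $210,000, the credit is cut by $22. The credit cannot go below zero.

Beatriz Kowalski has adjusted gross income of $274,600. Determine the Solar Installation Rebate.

$44

Solar Installation Rebate: income exceeds $210,000 by $64,600, which is 44 full-or-partial $1,500 increments; reduction = 44 × $22 = $968, leaving $44.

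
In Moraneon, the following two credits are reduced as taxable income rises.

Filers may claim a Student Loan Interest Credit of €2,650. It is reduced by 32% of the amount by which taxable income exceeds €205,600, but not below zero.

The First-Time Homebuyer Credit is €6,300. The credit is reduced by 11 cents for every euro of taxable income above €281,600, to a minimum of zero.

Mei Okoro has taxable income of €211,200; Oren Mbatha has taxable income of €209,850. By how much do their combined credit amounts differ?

€432

Mei (€211,200): Student Loan Interest Credit: 32% of the €5,600 excess over €205,600 is €1,792; credit = €2,650 − €1,792 = €858. First-Time Homebuyer Credit: €211,200 is at or below the €281,600 threshold, so the full €6,300 applies. total €858 + €6,300 = €7,158
Oren (€209,850): Student Loan Interest Credit: 32% of the €4,250 excess over €205,600 is €1,360; credit = €2,650 − €1,360 = €1,290. First-Time Homebuyer Credit: €209,850 is at or below the €281,600 threshold, so the full €6,300 applies. total €1,290 + €6,300 = €7,590
Difference: |€7,158 − €7,590| = €432.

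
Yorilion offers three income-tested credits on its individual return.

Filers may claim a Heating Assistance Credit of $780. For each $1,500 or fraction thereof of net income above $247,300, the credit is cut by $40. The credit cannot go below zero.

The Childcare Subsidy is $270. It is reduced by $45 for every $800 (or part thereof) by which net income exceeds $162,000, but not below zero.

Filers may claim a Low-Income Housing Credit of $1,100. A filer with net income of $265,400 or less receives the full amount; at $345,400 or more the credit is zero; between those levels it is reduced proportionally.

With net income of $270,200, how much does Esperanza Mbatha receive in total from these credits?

$1,174

Heating Assistance Credit: income exceeds $247,300 by $22,900, which is 16 full-or-partial $1,500 increments; reduction = 16 × $40 = $640, leaving $140.
Childcare Subsidy: income exceeds $162,000 by $108,200 → 136 increments × $45 = $6,120 ≥ base, so the credit is $0.
Low-Income Housing Credit: $270,200 is $4,800 into a $80,000 phase-out range, leaving 75,200/80,000 of the credit: $1,100 × 75,200/80,000 = $1,034.
Total: $140 + $0 + $1,034 = $1,174.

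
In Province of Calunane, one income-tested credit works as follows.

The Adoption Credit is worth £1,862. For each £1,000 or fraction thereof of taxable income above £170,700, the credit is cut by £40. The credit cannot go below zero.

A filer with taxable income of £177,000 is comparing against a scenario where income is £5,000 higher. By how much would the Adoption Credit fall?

At £177,000 — income exceeds £170,700 by £6,300, which is 7 full-or-partial £1,000 increments; reduction = 7 × £40 = £280, leaving £1,582.
At £182,000 — income exceeds £170,700 by £11,300, which is 12 full-or-partial £1,000 increments; reduction = 12 × £40 = £480, leaving £1,382.
Lost: £1,582 − £1,382 = £200.

£200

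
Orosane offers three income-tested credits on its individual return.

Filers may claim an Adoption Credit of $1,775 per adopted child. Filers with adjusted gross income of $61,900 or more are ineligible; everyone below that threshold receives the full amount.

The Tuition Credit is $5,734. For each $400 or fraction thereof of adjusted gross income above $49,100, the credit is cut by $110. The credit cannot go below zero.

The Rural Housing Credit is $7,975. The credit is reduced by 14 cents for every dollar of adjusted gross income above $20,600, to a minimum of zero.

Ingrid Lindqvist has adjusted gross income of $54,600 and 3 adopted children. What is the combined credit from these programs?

$12,734

Adoption Credit: base = 3 × $1,775 = $5,325. $54,600 is below the $61,900 cutoff, so the full $5,325 applies.
Tuition Credit: income exceeds $49,100 by $5,500, which is 14 full-or-partial $400 increments; reduction = 14 × $110 = $1,540, leaving $4,194.
Rural Housing Credit: 14% of the $34,000 excess over $20,600 is $4,760; credit = $7,975 − $4,760 = $3,215.
Total: $5,325 + $4,194 + $3,215 = $12,734.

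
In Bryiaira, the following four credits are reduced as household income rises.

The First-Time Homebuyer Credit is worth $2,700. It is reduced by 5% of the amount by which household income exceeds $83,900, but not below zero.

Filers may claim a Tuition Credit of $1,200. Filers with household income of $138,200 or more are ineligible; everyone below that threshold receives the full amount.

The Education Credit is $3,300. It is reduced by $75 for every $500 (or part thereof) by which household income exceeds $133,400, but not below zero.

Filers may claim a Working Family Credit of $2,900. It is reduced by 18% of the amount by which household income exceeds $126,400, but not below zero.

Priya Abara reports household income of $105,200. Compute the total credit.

$9,035

First-Time Homebuyer Credit: 5% of the $21,300 excess over $83,900 is $1,065; credit = $2,700 − $1,065 = $1,635.
Tuition Credit: $105,200 is below the $138,200 cutoff, so the full $1,200 applies.
Education Credit: $105,200 is at or below the $133,400 threshold, so the full $3,300 applies.
Working Family Credit: $105,200 is at or below the $126,400 threshold, so the full $2,900 applies.
Total: $1,635 + $1,200 + $3,300 + $2,900 = $9,035.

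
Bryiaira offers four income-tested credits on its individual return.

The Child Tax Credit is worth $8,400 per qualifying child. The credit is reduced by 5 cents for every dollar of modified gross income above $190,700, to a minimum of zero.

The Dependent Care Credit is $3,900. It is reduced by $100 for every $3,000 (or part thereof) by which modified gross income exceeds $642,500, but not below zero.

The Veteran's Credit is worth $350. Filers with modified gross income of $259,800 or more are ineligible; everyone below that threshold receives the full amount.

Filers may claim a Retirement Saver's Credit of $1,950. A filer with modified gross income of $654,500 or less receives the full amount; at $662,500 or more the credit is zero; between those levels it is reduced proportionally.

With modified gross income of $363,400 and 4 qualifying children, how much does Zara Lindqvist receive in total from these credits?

$30,815

Child Tax Credit: base = 4 × $8,400 = $33,600. 5% of the $172,700 excess over $190,700 is $8,635; credit = $33,600 − $8,635 = $24,965.
Dependent Care Credit: $363,400 is at or below the $642,500 threshold, so the full $3,900 applies.
Veteran's Credit: $363,400 meets or exceeds the $259,800 cutoff, so the credit is $0.
Retirement Saver's Credit: $363,400 is at or below the $654,500 threshold, so the full $1,950 applies.
Total: $24,965 + $3,900 + $0 + $1,950 = $30,815.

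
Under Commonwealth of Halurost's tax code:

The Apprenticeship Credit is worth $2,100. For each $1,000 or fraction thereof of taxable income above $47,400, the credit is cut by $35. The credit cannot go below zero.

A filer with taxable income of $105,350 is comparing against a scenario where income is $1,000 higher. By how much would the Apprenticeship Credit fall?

At $105,350 — income exceeds $47,400 by $57,950, which is 58 full-or-partial $1,000 increments; reduction = 58 × $35 = $2,030, leaving $70.
At $106,350 — income exceeds $47,400 by $58,950, which is 59 full-or-partial $1,000 increments; reduction = 59 × $35 = $2,065, leaving $35.
Lost: $70 − $35 = $35.

$35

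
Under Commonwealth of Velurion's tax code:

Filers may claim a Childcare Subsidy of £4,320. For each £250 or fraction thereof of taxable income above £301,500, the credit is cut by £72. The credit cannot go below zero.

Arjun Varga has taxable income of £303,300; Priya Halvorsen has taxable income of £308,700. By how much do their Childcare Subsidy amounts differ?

£1,512

Arjun (£303,300): Childcare Subsidy: income exceeds £301,500 by £1,800, which is 8 full-or-partial £250 increments; reduction = 8 × £72 = £576, leaving £3,744.
Priya (£308,700): Childcare Subsidy: income exceeds £301,500 by £7,200, which is 29 full-or-partial £250 increments; reduction = 29 × £72 = £2,088, leaving £2,232.
Difference: |£3,744 − £2,232| = £1,512.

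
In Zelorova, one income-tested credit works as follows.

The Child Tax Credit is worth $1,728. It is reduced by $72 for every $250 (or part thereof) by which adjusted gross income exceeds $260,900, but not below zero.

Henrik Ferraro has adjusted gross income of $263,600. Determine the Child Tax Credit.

$936

Child Tax Credit: income exceeds $260,900 by $2,700, which is 11 full-or-partial $250 increments; reduction = 11 × $72 = $792, leaving $936.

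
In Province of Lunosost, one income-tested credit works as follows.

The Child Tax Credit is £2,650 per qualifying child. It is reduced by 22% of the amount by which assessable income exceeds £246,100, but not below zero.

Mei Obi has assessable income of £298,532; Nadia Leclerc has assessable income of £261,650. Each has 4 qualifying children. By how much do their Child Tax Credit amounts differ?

£7,179

Mei (£298,532): Child Tax Credit: base = 4 × £2,650 = £10,600. 22% of the £52,432 excess over £246,100 is £11,535.04 ≥ base, so the credit is £0.
Nadia (£261,650): Child Tax Credit: base = 4 × £2,650 = £10,600. 22% of the £15,550 excess over £246,100 is £3,421; credit = £10,600 − £3,421 = £7,179.
Difference: |£0 − £7,179| = £7,179.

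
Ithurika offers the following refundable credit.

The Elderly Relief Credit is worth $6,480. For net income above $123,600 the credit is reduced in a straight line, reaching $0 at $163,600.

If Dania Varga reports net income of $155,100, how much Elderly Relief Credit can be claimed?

Elderly Relief Credit: $155,100 is $31,500 into a $40,000 phase-out range, leaving 8,500/40,000 of the credit: $6,480 × 8,500/40,000 = $1,377.

$1,377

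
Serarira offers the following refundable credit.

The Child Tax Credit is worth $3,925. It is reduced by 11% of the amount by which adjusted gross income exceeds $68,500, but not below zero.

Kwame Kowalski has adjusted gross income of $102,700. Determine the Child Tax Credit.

$163

Child Tax Credit: 11% of the $34,200 excess over $68,500 is $3,762; credit = $3,925 − $3,762 = $163.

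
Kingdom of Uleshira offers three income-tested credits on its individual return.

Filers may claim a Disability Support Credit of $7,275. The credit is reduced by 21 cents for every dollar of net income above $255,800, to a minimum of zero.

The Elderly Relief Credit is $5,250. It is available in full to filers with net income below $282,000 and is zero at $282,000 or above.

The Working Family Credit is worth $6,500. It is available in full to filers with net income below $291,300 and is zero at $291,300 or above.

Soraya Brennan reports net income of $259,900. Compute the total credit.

$18,164

Disability Support Credit: 21% of the $4,100 excess over $255,800 is $861; credit = $7,275 − $861 = $6,414.
Elderly Relief Credit: $259,900 is below the $282,000 cutoff, so the full $5,250 applies.
Working Family Credit: $259,900 is below the $291,300 cutoff, so the full $6,500 applies.
Total: $6,414 + $5,250 + $6,500 = $18,164.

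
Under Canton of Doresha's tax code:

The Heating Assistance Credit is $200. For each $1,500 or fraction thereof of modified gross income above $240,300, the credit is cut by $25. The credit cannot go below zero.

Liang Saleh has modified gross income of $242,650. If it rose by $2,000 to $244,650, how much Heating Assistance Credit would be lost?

$25

At $242,650 — income exceeds $240,300 by $2,350, which is 2 full-or-partial $1,500 increments; reduction = 2 × $25 = $50, leaving $150.
At $244,650 — income exceeds $240,300 by $4,350, which is 3 full-or-partial $1,500 increments; reduction = 3 × $25 = $75, leaving $125.
Lost: $150 − $125 = $25.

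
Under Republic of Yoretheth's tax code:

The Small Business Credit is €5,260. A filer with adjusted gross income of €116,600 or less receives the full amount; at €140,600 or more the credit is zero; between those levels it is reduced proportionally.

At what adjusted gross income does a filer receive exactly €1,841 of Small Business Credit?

€132,200

€1,841 is 1,841/5,260 of the full €5,260, so 3,419/5,260 of the €24,000 range has been used: income = €116,600 + €24,000 × 3,419/5,260 = €132,200.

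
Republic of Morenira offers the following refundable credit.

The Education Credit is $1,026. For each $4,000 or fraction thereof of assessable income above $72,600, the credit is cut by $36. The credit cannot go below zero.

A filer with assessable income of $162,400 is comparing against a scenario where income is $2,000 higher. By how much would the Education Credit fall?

At $162,400 — income exceeds $72,600 by $89,800, which is 23 full-or-partial $4,000 increments; reduction = 23 × $36 = $828, leaving $198.
At $164,400 — income exceeds $72,600 by $91,800, which is 23 full-or-partial $4,000 increments; reduction = 23 × $36 = $828, leaving $198.
Lost: $198 − $198 = $0.

$0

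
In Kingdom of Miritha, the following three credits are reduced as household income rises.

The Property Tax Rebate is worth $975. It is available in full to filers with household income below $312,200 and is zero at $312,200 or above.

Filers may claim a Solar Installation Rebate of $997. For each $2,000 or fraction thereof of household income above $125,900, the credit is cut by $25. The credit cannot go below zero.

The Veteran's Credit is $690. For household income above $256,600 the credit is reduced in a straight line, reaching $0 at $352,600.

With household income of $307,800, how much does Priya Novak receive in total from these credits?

Property Tax Rebate: $307,800 is below the $312,200 cutoff, so the full $975 applies.
Solar Installation Rebate: income exceeds $125,900 by $181,900 → 91 increments × $25 = $2,275 ≥ base, so the credit is $0.
Veteran's Credit: $307,800 is $51,200 into a $96,000 phase-out range, leaving 44,800/96,000 of the credit: $690 × 44,800/96,000 = $322.
Total: $975 + $0 + $322 = $1,297.

$1,297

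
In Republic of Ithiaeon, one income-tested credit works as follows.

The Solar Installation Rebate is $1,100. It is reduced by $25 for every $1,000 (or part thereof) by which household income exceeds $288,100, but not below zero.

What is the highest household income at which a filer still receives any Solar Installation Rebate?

After 43 increments the reduction is 43 × $25 = $1,075, leaving $25; one more increment wipes it out. Increment 43 ends at excess 43 × $1,000 = $43,000, so the highest qualifying income is $288,100 + $43,000 = $331,100.

$331,100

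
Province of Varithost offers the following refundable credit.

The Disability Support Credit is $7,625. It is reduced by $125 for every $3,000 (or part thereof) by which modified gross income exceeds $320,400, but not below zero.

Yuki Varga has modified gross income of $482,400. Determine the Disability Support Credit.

$875

Disability Support Credit: income exceeds $320,400 by $162,000, which is 54 full-or-partial $3,000 increments; reduction = 54 × $125 = $6,750, leaving $875.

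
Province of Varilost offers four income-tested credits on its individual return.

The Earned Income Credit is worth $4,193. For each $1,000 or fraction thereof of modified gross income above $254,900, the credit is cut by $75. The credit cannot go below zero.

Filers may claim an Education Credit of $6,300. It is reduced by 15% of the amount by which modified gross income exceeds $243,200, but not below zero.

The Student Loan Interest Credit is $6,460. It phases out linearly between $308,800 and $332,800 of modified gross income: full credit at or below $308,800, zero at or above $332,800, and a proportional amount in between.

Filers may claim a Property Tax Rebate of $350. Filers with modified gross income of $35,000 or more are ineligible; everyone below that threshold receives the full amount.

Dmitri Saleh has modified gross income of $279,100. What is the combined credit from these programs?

Earned Income Credit: income exceeds $254,900 by $24,200, which is 25 full-or-partial $1,000 increments; reduction = 25 × $75 = $1,875, leaving $2,318.
Education Credit: 15% of the $35,900 excess over $243,200 is $5,385; credit = $6,300 − $5,385 = $915.
Student Loan Interest Credit: $279,100 is at or below the $308,800 threshold, so the full $6,460 applies.
Property Tax Rebate: $279,100 meets or exceeds the $35,000 cutoff, so the credit is $0.
Total: $2,318 + $915 + $6,460 + $0 = $9,693.

$9,693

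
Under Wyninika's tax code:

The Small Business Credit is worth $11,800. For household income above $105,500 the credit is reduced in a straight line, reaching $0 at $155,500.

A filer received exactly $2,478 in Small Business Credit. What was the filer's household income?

$145,000

$2,478 is 2,478/11,800 of the full $11,800, so 9,322/11,800 of the $50,000 range has been used: income = $105,500 + $50,000 × 9,322/11,800 = $145,000.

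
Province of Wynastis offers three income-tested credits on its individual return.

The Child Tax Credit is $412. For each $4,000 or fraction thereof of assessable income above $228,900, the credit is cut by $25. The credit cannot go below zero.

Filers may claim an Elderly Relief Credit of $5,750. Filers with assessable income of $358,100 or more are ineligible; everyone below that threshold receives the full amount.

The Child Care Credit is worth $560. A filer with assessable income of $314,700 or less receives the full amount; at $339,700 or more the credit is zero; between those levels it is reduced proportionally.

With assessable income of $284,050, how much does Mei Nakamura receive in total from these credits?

Child Tax Credit: income exceeds $228,900 by $55,150, which is 14 full-or-partial $4,000 increments; reduction = 14 × $25 = $350, leaving $62.
Elderly Relief Credit: $284,050 is below the $358,100 cutoff, so the full $5,750 applies.
Child Care Credit: $284,050 is at or below the $314,700 threshold, so the full $560 applies.
Total: $62 + $5,750 + $560 = $6,372.

$6,372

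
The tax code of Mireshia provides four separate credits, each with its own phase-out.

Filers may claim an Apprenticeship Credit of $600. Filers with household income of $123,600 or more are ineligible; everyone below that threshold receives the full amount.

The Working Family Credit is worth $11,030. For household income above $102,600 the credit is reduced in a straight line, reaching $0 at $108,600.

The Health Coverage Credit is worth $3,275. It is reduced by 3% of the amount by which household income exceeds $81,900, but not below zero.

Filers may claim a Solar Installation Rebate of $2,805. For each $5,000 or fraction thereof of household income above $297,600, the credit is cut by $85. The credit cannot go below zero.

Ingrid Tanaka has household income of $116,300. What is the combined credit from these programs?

$5,648

Apprenticeship Credit: $116,300 is below the $123,600 cutoff, so the full $600 applies.
Working Family Credit: $116,300 is at or above $108,600, so the credit is $0.
Health Coverage Credit: 3% of the $34,400 excess over $81,900 is $1,032; credit = $3,275 − $1,032 = $2,243.
Solar Installation Rebate: $116,300 is at or below the $297,600 threshold, so the full $2,805 applies.
Total: $600 + $0 + $2,243 + $2,805 = $5,648.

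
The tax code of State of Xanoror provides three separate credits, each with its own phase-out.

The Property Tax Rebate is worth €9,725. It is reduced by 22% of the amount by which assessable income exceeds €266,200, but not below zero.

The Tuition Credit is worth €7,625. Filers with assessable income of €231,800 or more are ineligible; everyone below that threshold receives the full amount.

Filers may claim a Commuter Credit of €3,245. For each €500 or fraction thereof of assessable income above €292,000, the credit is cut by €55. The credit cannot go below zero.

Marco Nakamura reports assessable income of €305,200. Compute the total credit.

Property Tax Rebate: 22% of the €39,000 excess over €266,200 is €8,580; credit = €9,725 − €8,580 = €1,145.
Tuition Credit: €305,200 meets or exceeds the €231,800 cutoff, so the credit is €0.
Commuter Credit: income exceeds €292,000 by €13,200, which is 27 full-or-partial €500 increments; reduction = 27 × €55 = €1,485, leaving €1,760.
Total: €1,145 + €0 + €1,760 = €2,905.

€2,905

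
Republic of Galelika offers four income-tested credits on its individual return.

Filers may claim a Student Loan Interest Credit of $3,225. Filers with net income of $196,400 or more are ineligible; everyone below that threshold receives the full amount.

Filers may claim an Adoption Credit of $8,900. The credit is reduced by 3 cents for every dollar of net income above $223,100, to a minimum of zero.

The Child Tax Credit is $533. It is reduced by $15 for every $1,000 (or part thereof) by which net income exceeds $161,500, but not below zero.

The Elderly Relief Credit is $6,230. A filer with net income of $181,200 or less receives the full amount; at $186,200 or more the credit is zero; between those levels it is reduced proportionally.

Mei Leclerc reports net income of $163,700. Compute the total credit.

$18,843

Student Loan Interest Credit: $163,700 is below the $196,400 cutoff, so the full $3,225 applies.
Adoption Credit: $163,700 is at or below the $223,100 threshold, so the full $8,900 applies.
Child Tax Credit: income exceeds $161,500 by $2,200, which is 3 full-or-partial $1,000 increments; reduction = 3 × $15 = $45, leaving $488.
Elderly Relief Credit: $163,700 is at or below the $181,200 threshold, so the full $6,230 applies.
Total: $3,225 + $8,900 + $488 + $6,230 = $18,843.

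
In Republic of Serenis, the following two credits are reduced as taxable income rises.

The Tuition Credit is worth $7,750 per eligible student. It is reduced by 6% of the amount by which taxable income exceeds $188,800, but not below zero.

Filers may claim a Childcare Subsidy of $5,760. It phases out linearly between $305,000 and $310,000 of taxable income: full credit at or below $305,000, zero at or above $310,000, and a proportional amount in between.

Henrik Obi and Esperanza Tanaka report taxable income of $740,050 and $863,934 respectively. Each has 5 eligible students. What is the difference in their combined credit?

Henrik ($740,050): Tuition Credit: base = 5 × $7,750 = $38,750. 6% of the $551,250 excess over $188,800 is $33,075; credit = $38,750 − $33,075 = $5,675. Childcare Subsidy: $740,050 is at or above $310,000, so the credit is $0. total $5,675 + $0 = $5,675
Esperanza ($863,934): Tuition Credit: base = 5 × $7,750 = $38,750. 6% of the $675,134 excess over $188,800 is $40,508.04 ≥ base, so the credit is $0. Childcare Subsidy: $863,934 is at or above $310,000, so the credit is $0. total $0 + $0 = $0
Difference: |$5,675 − $0| = $5,675.

$5,675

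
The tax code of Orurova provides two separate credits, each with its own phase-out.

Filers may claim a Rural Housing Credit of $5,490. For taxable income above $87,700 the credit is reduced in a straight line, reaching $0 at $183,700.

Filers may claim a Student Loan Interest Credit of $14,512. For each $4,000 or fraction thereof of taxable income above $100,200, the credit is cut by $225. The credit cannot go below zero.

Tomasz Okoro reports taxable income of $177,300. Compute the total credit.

Rural Housing Credit: $177,300 is $89,600 into a $96,000 phase-out range, leaving 6,400/96,000 of the credit: $5,490 × 6,400/96,000 = $366.
Student Loan Interest Credit: income exceeds $100,200 by $77,100, which is 20 full-or-partial $4,000 increments; reduction = 20 × $225 = $4,500, leaving $10,012.
Total: $366 + $10,012 = $10,378.

$10,378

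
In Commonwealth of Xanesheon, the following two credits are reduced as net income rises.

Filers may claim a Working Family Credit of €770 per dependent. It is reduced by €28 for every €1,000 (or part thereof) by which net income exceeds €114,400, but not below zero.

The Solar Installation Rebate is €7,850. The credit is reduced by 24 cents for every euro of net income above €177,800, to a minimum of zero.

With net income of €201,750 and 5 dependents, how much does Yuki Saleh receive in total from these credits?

€3,488

Working Family Credit: base = 5 × €770 = €3,850. income exceeds €114,400 by €87,350, which is 88 full-or-partial €1,000 increments; reduction = 88 × €28 = €2,464, leaving €1,386.
Solar Installation Rebate: 24% of the €23,950 excess over €177,800 is €5,748; credit = €7,850 − €5,748 = €2,102.
Total: €1,386 + €2,102 = €3,488.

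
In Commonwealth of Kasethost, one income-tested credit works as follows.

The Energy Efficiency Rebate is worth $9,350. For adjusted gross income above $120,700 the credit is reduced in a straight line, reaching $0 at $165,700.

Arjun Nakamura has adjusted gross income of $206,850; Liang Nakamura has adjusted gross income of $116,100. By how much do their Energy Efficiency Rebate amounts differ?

Arjun ($206,850): Energy Efficiency Rebate: $206,850 is at or above $165,700, so the credit is $0.
Liang ($116,100): Energy Efficiency Rebate: $116,100 is at or below the $120,700 threshold, so the full $9,350 applies.
Difference: |$0 − $9,350| = $9,350.

$9,350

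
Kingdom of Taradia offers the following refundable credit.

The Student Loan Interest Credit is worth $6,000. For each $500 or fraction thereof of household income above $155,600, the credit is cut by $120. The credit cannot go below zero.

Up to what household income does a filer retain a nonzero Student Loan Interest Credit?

$180,100

After 49 increments the reduction is 49 × $120 = $5,880, leaving $120; one more increment wipes it out. Increment 49 ends at excess 49 × $500 = $24,500, so the highest qualifying income is $155,600 + $24,500 = $180,100.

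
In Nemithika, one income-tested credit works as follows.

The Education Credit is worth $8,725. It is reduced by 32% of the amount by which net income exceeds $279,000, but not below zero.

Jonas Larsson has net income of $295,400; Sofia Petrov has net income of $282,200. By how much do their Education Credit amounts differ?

$4,224

Jonas ($295,400): Education Credit: 32% of the $16,400 excess over $279,000 is $5,248; credit = $8,725 − $5,248 = $3,477.
Sofia ($282,200): Education Credit: 32% of the $3,200 excess over $279,000 is $1,024; credit = $8,725 − $1,024 = $7,701.
Difference: |$3,477 − $7,701| = $4,224.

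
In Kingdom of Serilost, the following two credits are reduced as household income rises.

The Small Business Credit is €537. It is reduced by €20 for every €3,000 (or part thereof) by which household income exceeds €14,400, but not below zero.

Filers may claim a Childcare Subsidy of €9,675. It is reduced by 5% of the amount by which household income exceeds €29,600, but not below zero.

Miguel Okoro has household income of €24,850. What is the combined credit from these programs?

€10,132

Small Business Credit: income exceeds €14,400 by €10,450, which is 4 full-or-partial €3,000 increments; reduction = 4 × €20 = €80, leaving €457.
Childcare Subsidy: €24,850 is at or below the €29,600 threshold, so the full €9,675 applies.
Total: €457 + €9,675 = €10,132.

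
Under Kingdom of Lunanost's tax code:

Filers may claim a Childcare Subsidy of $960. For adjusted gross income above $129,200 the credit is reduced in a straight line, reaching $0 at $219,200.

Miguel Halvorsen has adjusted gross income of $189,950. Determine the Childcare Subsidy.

$312

Childcare Subsidy: $189,950 is $60,750 into a $90,000 phase-out range, leaving 29,250/90,000 of the credit: $960 × 29,250/90,000 = $312.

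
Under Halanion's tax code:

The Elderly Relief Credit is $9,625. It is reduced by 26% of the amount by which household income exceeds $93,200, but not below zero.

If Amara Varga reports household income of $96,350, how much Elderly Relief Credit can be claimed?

Elderly Relief Credit: 26% of the $3,150 excess over $93,200 is $819; credit = $9,625 − $819 = $8,806.

$8,806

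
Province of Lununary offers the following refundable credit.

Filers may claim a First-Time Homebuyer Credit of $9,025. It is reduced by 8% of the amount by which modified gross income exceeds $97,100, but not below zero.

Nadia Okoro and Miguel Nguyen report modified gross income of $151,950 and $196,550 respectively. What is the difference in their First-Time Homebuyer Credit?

$3,568

Nadia ($151,950): First-Time Homebuyer Credit: 8% of the $54,850 excess over $97,100 is $4,388; credit = $9,025 − $4,388 = $4,637.
Miguel ($196,550): First-Time Homebuyer Credit: 8% of the $99,450 excess over $97,100 is $7,956; credit = $9,025 − $7,956 = $1,069.
Difference: |$4,637 − $1,069| = $3,568.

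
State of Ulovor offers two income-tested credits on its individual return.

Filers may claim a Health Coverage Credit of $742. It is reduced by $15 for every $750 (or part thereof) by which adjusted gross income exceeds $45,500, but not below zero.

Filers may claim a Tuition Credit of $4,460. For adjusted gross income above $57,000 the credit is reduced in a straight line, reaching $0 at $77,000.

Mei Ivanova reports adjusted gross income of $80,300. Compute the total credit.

$37

Health Coverage Credit: income exceeds $45,500 by $34,800, which is 47 full-or-partial $750 increments; reduction = 47 × $15 = $705, leaving $37.
Tuition Credit: $80,300 is at or above $77,000, so the credit is $0.
Total: $37 + $0 = $37.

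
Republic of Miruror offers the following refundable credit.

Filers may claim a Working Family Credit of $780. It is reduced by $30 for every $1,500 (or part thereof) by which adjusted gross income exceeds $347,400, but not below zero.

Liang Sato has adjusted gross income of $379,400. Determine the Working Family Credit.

$120

Working Family Credit: income exceeds $347,400 by $32,000, which is 22 full-or-partial $1,500 increments; reduction = 22 × $30 = $660, leaving $120.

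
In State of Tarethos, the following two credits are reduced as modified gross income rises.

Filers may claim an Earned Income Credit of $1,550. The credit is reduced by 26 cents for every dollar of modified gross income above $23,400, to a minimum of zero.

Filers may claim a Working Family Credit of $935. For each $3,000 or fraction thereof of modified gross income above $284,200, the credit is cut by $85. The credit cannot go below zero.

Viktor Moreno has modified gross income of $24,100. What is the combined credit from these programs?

Earned Income Credit: 26% of the $700 excess over $23,400 is $182; credit = $1,550 − $182 = $1,368.
Working Family Credit: $24,100 is at or below the $284,200 threshold, so the full $935 applies.
Total: $1,368 + $935 = $2,303.

$2,303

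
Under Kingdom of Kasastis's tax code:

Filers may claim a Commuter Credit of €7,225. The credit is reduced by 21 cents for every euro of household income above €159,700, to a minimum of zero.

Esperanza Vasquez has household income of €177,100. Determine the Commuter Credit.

€3,571

Commuter Credit: 21% of the €17,400 excess over €159,700 is €3,654; credit = €7,225 − €3,654 = €3,571.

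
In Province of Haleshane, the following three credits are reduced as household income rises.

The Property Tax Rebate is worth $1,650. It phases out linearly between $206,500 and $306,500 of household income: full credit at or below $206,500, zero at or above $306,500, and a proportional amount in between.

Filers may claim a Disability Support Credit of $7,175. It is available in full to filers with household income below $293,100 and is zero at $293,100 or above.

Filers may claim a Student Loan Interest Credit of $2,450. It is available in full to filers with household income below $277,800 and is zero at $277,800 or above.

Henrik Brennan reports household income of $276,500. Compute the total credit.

Property Tax Rebate: $276,500 is $70,000 into a $100,000 phase-out range, leaving 30,000/100,000 of the credit: $1,650 × 30,000/100,000 = $495.
Disability Support Credit: $276,500 is below the $293,100 cutoff, so the full $7,175 applies.
Student Loan Interest Credit: $276,500 is below the $277,800 cutoff, so the full $2,450 applies.
Total: $495 + $7,175 + $2,450 = $10,120.

$10,120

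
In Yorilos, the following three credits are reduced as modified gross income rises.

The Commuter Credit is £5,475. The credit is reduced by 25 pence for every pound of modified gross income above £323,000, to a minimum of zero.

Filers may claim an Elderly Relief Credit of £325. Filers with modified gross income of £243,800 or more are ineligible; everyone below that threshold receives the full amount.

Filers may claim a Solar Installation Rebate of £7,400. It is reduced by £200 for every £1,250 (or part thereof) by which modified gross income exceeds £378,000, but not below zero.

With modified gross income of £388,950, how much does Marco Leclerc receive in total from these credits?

£5,600

Commuter Credit: 25% of the £65,950 excess over £323,000 is £16,487.50 ≥ base, so the credit is £0.
Elderly Relief Credit: £388,950 meets or exceeds the £243,800 cutoff, so the credit is £0.
Solar Installation Rebate: income exceeds £378,000 by £10,950, which is 9 full-or-partial £1,250 increments; reduction = 9 × £200 = £1,800, leaving £5,600.
Total: £0 + £0 + £5,600 = £5,600.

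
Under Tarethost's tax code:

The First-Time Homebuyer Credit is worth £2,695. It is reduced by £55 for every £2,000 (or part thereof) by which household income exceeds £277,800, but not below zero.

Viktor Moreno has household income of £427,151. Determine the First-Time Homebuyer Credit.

£0

First-Time Homebuyer Credit: income exceeds £277,800 by £149,351 → 75 increments × £55 = £4,125 ≥ base, so the credit is £0.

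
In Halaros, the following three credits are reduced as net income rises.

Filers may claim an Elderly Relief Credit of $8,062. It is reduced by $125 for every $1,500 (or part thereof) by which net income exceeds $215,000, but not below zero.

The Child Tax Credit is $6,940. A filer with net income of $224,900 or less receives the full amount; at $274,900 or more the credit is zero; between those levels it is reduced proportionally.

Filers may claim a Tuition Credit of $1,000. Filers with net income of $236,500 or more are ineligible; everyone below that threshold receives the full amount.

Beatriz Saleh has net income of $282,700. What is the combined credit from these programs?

Elderly Relief Credit: income exceeds $215,000 by $67,700, which is 46 full-or-partial $1,500 increments; reduction = 46 × $125 = $5,750, leaving $2,312.
Child Tax Credit: $282,700 is at or above $274,900, so the credit is $0.
Tuition Credit: $282,700 meets or exceeds the $236,500 cutoff, so the credit is $0.
Total: $2,312 + $0 + $0 = $2,312.

$2,312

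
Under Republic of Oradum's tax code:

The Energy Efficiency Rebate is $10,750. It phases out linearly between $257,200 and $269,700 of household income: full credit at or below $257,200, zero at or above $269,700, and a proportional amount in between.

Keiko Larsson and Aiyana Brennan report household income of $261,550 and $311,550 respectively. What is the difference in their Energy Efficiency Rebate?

$7,009

Keiko ($261,550): Energy Efficiency Rebate: $261,550 is $4,350 into a $12,500 phase-out range, leaving 8,150/12,500 of the credit: $10,750 × 8,150/12,500 = $7,009.
Aiyana ($311,550): Energy Efficiency Rebate: $311,550 is at or above $269,700, so the credit is $0.
Difference: |$7,009 − $0| = $7,009.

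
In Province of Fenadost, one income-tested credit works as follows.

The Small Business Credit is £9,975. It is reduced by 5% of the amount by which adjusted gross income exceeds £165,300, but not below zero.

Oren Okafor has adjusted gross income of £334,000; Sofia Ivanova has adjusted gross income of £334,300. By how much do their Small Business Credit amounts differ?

£15

Oren (£334,000): Small Business Credit: 5% of the £168,700 excess over £165,300 is £8,435; credit = £9,975 − £8,435 = £1,540.
Sofia (£334,300): Small Business Credit: 5% of the £169,000 excess over £165,300 is £8,450; credit = £9,975 − £8,450 = £1,525.
Difference: |£1,540 − £1,525| = £15.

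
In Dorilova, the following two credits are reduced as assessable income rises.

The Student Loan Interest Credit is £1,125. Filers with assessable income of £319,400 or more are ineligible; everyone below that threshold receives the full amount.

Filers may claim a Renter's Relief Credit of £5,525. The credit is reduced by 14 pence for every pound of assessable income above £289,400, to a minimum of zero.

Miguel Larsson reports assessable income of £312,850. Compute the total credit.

£3,367

Student Loan Interest Credit: £312,850 is below the £319,400 cutoff, so the full £1,125 applies.
Renter's Relief Credit: 14% of the £23,450 excess over £289,400 is £3,283; credit = £5,525 − £3,283 = £2,242.
Total: £1,125 + £2,242 = £3,367.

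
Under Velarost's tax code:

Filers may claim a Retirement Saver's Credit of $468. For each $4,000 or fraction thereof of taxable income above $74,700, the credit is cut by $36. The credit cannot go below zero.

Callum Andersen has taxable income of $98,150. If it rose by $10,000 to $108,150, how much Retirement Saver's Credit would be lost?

$108

At $98,150 — income exceeds $74,700 by $23,450, which is 6 full-or-partial $4,000 increments; reduction = 6 × $36 = $216, leaving $252.
At $108,150 — income exceeds $74,700 by $33,450, which is 9 full-or-partial $4,000 increments; reduction = 9 × $36 = $324, leaving $144.
Lost: $252 − $144 = $108.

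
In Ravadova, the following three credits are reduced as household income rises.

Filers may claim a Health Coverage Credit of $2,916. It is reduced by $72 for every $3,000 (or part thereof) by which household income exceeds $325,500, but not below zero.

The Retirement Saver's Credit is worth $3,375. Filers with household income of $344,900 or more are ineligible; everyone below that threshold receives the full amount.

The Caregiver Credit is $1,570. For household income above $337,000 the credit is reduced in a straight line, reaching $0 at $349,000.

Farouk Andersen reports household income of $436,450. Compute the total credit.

Health Coverage Credit: income exceeds $325,500 by $110,950, which is 37 full-or-partial $3,000 increments; reduction = 37 × $72 = $2,664, leaving $252.
Retirement Saver's Credit: $436,450 meets or exceeds the $344,900 cutoff, so the credit is $0.
Caregiver Credit: $436,450 is at or above $349,000, so the credit is $0.
Total: $252 + $0 + $0 = $252.

$252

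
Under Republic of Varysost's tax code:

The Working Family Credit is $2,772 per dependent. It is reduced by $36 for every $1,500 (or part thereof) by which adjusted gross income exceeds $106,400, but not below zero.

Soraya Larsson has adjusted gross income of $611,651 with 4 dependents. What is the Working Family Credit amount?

Working Family Credit: base = 4 × $2,772 = $11,088. income exceeds $106,400 by $505,251 → 337 increments × $36 = $12,132 ≥ base, so the credit is $0.

$0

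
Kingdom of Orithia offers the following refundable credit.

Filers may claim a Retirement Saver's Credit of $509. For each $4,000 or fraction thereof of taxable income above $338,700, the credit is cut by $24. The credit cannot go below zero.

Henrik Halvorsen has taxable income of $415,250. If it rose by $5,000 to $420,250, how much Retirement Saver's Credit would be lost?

$24

At $415,250 — income exceeds $338,700 by $76,550, which is 20 full-or-partial $4,000 increments; reduction = 20 × $24 = $480, leaving $29.
At $420,250 — income exceeds $338,700 by $81,550, which is 21 full-or-partial $4,000 increments; reduction = 21 × $24 = $504, leaving $5.
Lost: $29 − $5 = $24.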